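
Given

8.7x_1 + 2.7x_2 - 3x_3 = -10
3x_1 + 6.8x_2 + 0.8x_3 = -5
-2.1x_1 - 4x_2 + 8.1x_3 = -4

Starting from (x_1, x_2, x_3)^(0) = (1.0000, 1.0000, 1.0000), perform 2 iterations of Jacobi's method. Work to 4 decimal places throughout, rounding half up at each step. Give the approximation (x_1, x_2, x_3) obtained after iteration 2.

Iteration 1:
  x_1 = (-10 - (2.7)·1.0000 - (-3)·1.0000) / (8.7) = -1.1149
  x_2 = (-5 - (3)·1.0000 - (0.8)·1.0000) / (6.8) = -1.2941
  x_3 = (-4 - (-2.1)·1.0000 - (-4)·1.0000) / (8.1) = 0.2593
Iteration 2:
  x_1 = (-10 - (2.7)·-1.2941 - (-3)·0.2593) / (8.7) = -0.6584
  x_2 = (-5 - (3)·-1.1149 - (0.8)·0.2593) / (6.8) = -0.2739
  x_3 = (-4 - (-2.1)·-1.1149 - (-4)·-1.2941) / (8.1) = -1.4219

(-0.6584, -0.2739, -1.4219)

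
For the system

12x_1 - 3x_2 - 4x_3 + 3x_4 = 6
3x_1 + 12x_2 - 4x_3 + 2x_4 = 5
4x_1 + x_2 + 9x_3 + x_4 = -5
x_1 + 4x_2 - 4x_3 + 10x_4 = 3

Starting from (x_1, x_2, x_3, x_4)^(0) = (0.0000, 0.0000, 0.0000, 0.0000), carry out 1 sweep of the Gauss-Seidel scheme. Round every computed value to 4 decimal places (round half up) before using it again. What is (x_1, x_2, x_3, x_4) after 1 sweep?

(0.5000, 0.2917, -0.8102, -0.1908)

Iteration 1:
  x_1 = (6 - (-3)·0.0000 - (-4)·0.0000 - (3)·0.0000) / (12) = 0.5000
  x_2 = (5 - (3)·0.5000 - (-4)·0.0000 - (2)·0.0000) / (12) = 0.2917
  x_3 = (-5 - (4)·0.5000 - (1)·0.2917 - (1)·0.0000) / (9) = -0.8102
  x_4 = (3 - (1)·0.5000 - (4)·0.2917 - (-4)·-0.8102) / (10) = -0.1908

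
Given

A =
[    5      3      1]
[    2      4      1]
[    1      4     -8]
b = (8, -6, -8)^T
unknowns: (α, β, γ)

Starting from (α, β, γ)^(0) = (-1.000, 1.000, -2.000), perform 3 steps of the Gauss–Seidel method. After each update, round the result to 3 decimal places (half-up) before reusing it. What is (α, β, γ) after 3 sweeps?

Iteration 1:
  α = (8 - (3)·1.000 - (1)·-2.000) / (5) = 1.400
  β = (-6 - (2)·1.400 - (1)·-2.000) / (4) = -1.700
  γ = (-8 - (1)·1.400 - (4)·-1.700) / (-8) = 0.325
Iteration 2:
  α = (8 - (3)·-1.700 - (1)·0.325) / (5) = 2.555
  β = (-6 - (2)·2.555 - (1)·0.325) / (4) = -2.859
  γ = (-8 - (1)·2.555 - (4)·-2.859) / (-8) = -0.110
Iteration 3:
  α = (8 - (3)·-2.859 - (1)·-0.110) / (5) = 3.337
  β = (-6 - (2)·3.337 - (1)·-0.110) / (4) = -3.141
  γ = (-8 - (1)·3.337 - (4)·-3.141) / (-8) = -0.153

(3.337, -3.141, -0.153)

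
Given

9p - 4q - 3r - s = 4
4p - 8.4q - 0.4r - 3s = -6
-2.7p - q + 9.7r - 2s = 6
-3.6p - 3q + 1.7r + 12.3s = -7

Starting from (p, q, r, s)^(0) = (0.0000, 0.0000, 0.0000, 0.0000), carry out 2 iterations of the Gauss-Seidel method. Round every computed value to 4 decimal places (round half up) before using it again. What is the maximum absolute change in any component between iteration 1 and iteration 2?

Iteration 1:
  p = (4 - (-4)·0.0000 - (-3)·0.0000 - (-1)·0.0000) / (9) = 0.4444
  q = (-6 - (4)·0.4444 - (-0.4)·0.0000 - (-3)·0.0000) / (-8.4) = 0.9259
  r = (6 - (-2.7)·0.4444 - (-1)·0.9259 - (-2)·0.0000) / (9.7) = 0.8377
  s = (-7 - (-3.6)·0.4444 - (-3)·0.9259 - (1.7)·0.8377) / (12.3) = -0.3290
Iteration 2:
  p = (4 - (-4)·0.9259 - (-3)·0.8377 - (-1)·-0.3290) / (9) = 1.0986
  q = (-6 - (4)·1.0986 - (-0.4)·0.8377 - (-3)·-0.3290) / (-8.4) = 1.3150
  r = (6 - (-2.7)·1.0986 - (-1)·1.3150 - (-2)·-0.3290) / (9.7) = 0.9921
  s = (-7 - (-3.6)·1.0986 - (-3)·1.3150 - (1.7)·0.9921) / (12.3) = -0.0640
Change: (0.6542, 0.3891, 0.1544, 0.2650) → max |·| = 0.6542

0.6542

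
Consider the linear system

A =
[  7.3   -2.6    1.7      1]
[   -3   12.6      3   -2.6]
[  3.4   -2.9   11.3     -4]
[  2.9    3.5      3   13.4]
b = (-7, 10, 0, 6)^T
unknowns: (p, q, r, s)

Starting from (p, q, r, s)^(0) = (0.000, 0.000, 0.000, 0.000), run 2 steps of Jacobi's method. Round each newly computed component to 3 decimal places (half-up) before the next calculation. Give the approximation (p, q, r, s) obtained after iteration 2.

Iteration 1:
  p = (-7 - (-2.6)·0.000 - (1.7)·0.000 - (1)·0.000) / (7.3) = -0.959
  q = (10 - (-3)·0.000 - (3)·0.000 - (-2.6)·0.000) / (12.6) = 0.794
  r = (0 - (3.4)·0.000 - (-2.9)·0.000 - (-4)·0.000) / (11.3) = 0.000
  s = (6 - (2.9)·0.000 - (3.5)·0.000 - (3)·0.000) / (13.4) = 0.448
Iteration 2:
  p = (-7 - (-2.6)·0.794 - (1.7)·0.000 - (1)·0.448) / (7.3) = -0.737
  q = (10 - (-3)·-0.959 - (3)·0.000 - (-2.6)·0.448) / (12.6) = 0.658
  r = (0 - (3.4)·-0.959 - (-2.9)·0.794 - (-4)·0.448) / (11.3) = 0.651
  s = (6 - (2.9)·-0.959 - (3.5)·0.794 - (3)·0.000) / (13.4) = 0.448

(-0.737, 0.658, 0.651, 0.448)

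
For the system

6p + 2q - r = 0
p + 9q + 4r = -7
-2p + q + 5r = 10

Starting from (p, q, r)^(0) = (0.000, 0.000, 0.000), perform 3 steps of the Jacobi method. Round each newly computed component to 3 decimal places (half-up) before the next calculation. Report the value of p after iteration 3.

Iteration 1:
  p = (0 - (2)·0.000 - (-1)·0.000) / (6) = 0.000
  q = (-7 - (1)·0.000 - (4)·0.000) / (9) = -0.778
  r = (10 - (-2)·0.000 - (1)·0.000) / (5) = 2.000
Iteration 2:
  p = (0 - (2)·-0.778 - (-1)·2.000) / (6) = 0.593
  q = (-7 - (1)·0.000 - (4)·2.000) / (9) = -1.667
  r = (10 - (-2)·0.000 - (1)·-0.778) / (5) = 2.156
Iteration 3:
  p = (0 - (2)·-1.667 - (-1)·2.156) / (6) = 0.915
  q = (-7 - (1)·0.593 - (4)·2.156) / (9) = -1.802
  r = (10 - (-2)·0.593 - (1)·-1.667) / (5) = 2.571

0.915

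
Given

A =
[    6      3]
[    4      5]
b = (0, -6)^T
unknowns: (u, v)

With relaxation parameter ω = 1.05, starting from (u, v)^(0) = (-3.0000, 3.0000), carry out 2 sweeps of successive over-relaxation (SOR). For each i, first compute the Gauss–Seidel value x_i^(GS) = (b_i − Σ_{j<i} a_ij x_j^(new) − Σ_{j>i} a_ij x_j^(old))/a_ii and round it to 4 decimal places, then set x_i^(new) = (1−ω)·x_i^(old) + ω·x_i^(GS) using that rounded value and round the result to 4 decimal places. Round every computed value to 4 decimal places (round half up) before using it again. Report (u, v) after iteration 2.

Iteration 1:
  u: GS value = (0 - (3)·3.0000) / (6) = -1.5000;  u ← (1−ω)·-3.0000 + ω·-1.5000 = -1.4250
  v: GS value = (-6 - (4)·-1.4250) / (5) = -0.0600;  v ← (1−ω)·3.0000 + ω·-0.0600 = -0.2130
Iteration 2:
  u: GS value = (0 - (3)·-0.2130) / (6) = 0.1065;  u ← (1−ω)·-1.4250 + ω·0.1065 = 0.1831
  v: GS value = (-6 - (4)·0.1831) / (5) = -1.3465;  v ← (1−ω)·-0.2130 + ω·-1.3465 = -1.4032

(0.1831, -1.4032)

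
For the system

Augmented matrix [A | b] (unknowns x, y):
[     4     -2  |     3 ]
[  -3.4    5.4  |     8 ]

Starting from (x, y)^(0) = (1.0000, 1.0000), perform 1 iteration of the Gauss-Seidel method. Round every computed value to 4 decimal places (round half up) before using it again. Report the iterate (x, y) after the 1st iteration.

Iteration 1:
  x = (3 - (-2)·1.0000) / (4) = 1.2500
  y = (8 - (-3.4)·1.2500) / (5.4) = 2.2685

(1.2500, 2.2685)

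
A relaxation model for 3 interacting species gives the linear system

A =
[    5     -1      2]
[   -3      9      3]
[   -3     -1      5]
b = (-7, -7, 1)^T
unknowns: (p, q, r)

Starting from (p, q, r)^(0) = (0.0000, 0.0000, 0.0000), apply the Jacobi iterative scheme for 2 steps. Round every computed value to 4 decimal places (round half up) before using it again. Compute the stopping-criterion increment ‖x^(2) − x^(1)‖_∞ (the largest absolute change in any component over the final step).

0.9956

Iteration 1:
  p = (-7 - (-1)·0.0000 - (2)·0.0000) / (5) = -1.4000
  q = (-7 - (-3)·0.0000 - (3)·0.0000) / (9) = -0.7778
  r = (1 - (-3)·0.0000 - (-1)·0.0000) / (5) = 0.2000
Iteration 2:
  p = (-7 - (-1)·-0.7778 - (2)·0.2000) / (5) = -1.6356
  q = (-7 - (-3)·-1.4000 - (3)·0.2000) / (9) = -1.3111
  r = (1 - (-3)·-1.4000 - (-1)·-0.7778) / (5) = -0.7956
Change: (-0.2356, -0.5333, -0.9956) → max |·| = 0.9956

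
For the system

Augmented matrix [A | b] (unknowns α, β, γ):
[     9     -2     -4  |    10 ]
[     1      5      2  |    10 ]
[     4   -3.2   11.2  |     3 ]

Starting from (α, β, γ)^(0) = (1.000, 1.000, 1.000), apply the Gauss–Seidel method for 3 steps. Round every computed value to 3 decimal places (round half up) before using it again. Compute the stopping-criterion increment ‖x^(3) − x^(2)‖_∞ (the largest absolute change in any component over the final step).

0.232

Iteration 1:
  α = (10 - (-2)·1.000 - (-4)·1.000) / (9) = 1.778
  β = (10 - (1)·1.778 - (2)·1.000) / (5) = 1.244
  γ = (3 - (4)·1.778 - (-3.2)·1.244) / (11.2) = -0.012
Iteration 2:
  α = (10 - (-2)·1.244 - (-4)·-0.012) / (9) = 1.382
  β = (10 - (1)·1.382 - (2)·-0.012) / (5) = 1.728
  γ = (3 - (4)·1.382 - (-3.2)·1.728) / (11.2) = 0.268
Iteration 3:
  α = (10 - (-2)·1.728 - (-4)·0.268) / (9) = 1.614
  β = (10 - (1)·1.614 - (2)·0.268) / (5) = 1.570
  γ = (3 - (4)·1.614 - (-3.2)·1.570) / (11.2) = 0.140
Change: (0.232, -0.158, -0.128) → max |·| = 0.232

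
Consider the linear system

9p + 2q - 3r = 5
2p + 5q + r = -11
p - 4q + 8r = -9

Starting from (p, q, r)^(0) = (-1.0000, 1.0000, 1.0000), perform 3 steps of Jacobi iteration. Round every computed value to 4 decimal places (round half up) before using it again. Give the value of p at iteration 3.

0.3454

Iteration 1:
  p = (5 - (2)·1.0000 - (-3)·1.0000) / (9) = 0.6667
  q = (-11 - (2)·-1.0000 - (1)·1.0000) / (5) = -2.0000
  r = (-9 - (1)·-1.0000 - (-4)·1.0000) / (8) = -0.5000
Iteration 2:
  p = (5 - (2)·-2.0000 - (-3)·-0.5000) / (9) = 0.8333
  q = (-11 - (2)·0.6667 - (1)·-0.5000) / (5) = -2.3667
  r = (-9 - (1)·0.6667 - (-4)·-2.0000) / (8) = -2.2083
Iteration 3:
  p = (5 - (2)·-2.3667 - (-3)·-2.2083) / (9) = 0.3454
  q = (-11 - (2)·0.8333 - (1)·-2.2083) / (5) = -2.0917
  r = (-9 - (1)·0.8333 - (-4)·-2.3667) / (8) = -2.4125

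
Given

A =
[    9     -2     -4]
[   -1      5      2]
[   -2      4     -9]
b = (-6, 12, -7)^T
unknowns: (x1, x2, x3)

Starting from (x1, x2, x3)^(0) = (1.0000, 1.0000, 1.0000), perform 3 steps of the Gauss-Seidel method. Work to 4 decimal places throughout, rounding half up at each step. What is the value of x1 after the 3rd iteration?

Iteration 1:
  x1 = (-6 - (-2)·1.0000 - (-4)·1.0000) / (9) = 0.0000
  x2 = (12 - (-1)·0.0000 - (2)·1.0000) / (5) = 2.0000
  x3 = (-7 - (-2)·0.0000 - (4)·2.0000) / (-9) = 1.6667
Iteration 2:
  x1 = (-6 - (-2)·2.0000 - (-4)·1.6667) / (9) = 0.5185
  x2 = (12 - (-1)·0.5185 - (2)·1.6667) / (5) = 1.8370
  x3 = (-7 - (-2)·0.5185 - (4)·1.8370) / (-9) = 1.4790
Iteration 3:
  x1 = (-6 - (-2)·1.8370 - (-4)·1.4790) / (9) = 0.3989
  x2 = (12 - (-1)·0.3989 - (2)·1.4790) / (5) = 1.8882
  x3 = (-7 - (-2)·0.3989 - (4)·1.8882) / (-9) = 1.5283

0.3989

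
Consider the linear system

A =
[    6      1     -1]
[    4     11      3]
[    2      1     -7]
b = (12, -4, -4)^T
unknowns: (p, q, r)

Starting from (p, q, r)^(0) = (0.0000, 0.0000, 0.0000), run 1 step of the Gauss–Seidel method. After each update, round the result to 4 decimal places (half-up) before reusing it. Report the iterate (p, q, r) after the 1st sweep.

Iteration 1:
  p = (12 - (1)·0.0000 - (-1)·0.0000) / (6) = 2.0000
  q = (-4 - (4)·2.0000 - (3)·0.0000) / (11) = -1.0909
  r = (-4 - (2)·2.0000 - (1)·-1.0909) / (-7) = 0.9870

(2.0000, -1.0909, 0.9870)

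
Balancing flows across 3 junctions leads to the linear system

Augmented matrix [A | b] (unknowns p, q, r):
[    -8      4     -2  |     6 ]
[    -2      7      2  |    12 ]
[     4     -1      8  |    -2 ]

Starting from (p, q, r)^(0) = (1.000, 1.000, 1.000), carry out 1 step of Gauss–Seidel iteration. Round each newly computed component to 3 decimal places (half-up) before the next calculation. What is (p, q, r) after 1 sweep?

Iteration 1:
  p = (6 - (4)·1.000 - (-2)·1.000) / (-8) = -0.500
  q = (12 - (-2)·-0.500 - (2)·1.000) / (7) = 1.286
  r = (-2 - (4)·-0.500 - (-1)·1.286) / (8) = 0.161

(-0.500, 1.286, 0.161)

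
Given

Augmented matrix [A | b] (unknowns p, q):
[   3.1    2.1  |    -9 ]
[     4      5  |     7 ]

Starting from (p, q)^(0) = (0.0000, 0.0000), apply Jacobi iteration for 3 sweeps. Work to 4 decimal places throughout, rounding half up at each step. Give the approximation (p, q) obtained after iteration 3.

(-5.4250, 4.4813)

Iteration 1:
  p = (-9 - (2.1)·0.0000) / (3.1) = -2.9032
  q = (7 - (4)·0.0000) / (5) = 1.4000
Iteration 2:
  p = (-9 - (2.1)·1.4000) / (3.1) = -3.8516
  q = (7 - (4)·-2.9032) / (5) = 3.7226
Iteration 3:
  p = (-9 - (2.1)·3.7226) / (3.1) = -5.4250
  q = (7 - (4)·-3.8516) / (5) = 4.4813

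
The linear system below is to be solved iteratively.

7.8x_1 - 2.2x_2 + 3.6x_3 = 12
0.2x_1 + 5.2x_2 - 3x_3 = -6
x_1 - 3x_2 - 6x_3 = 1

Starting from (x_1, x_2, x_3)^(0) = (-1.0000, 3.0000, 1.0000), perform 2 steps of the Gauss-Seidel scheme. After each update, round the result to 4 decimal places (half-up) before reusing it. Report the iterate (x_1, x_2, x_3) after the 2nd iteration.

Iteration 1:
  x_1 = (12 - (-2.2)·3.0000 - (3.6)·1.0000) / (7.8) = 1.9231
  x_2 = (-6 - (0.2)·1.9231 - (-3)·1.0000) / (5.2) = -0.6509
  x_3 = (1 - (1)·1.9231 - (-3)·-0.6509) / (-6) = 0.4793
Iteration 2:
  x_1 = (12 - (-2.2)·-0.6509 - (3.6)·0.4793) / (7.8) = 1.1337
  x_2 = (-6 - (0.2)·1.1337 - (-3)·0.4793) / (5.2) = -0.9209
  x_3 = (1 - (1)·1.1337 - (-3)·-0.9209) / (-6) = 0.4827

(1.1337, -0.9209, 0.4827)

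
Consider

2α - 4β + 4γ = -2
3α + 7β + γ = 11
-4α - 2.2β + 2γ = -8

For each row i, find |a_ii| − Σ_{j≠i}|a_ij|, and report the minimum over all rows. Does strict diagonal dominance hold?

row 1: |2| − (4+4) = -6
row 2: |7| − (3+1) = 3
row 3: |2| − (4+2.2) = -4.2
minimum over rows = -6 → not strictly diagonally dominant

-6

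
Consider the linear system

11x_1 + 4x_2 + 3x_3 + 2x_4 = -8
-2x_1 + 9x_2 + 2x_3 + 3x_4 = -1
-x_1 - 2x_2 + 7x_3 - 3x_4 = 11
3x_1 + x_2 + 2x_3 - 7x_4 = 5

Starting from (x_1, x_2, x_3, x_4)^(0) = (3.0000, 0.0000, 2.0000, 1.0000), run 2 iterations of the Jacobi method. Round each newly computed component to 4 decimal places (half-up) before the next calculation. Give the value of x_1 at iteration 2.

Iteration 1:
  x_1 = (-8 - (4)·0.0000 - (3)·2.0000 - (2)·1.0000) / (11) = -1.4545
  x_2 = (-1 - (-2)·3.0000 - (2)·2.0000 - (3)·1.0000) / (9) = -0.2222
  x_3 = (11 - (-1)·3.0000 - (-2)·0.0000 - (-3)·1.0000) / (7) = 2.4286
  x_4 = (5 - (3)·3.0000 - (1)·0.0000 - (2)·2.0000) / (-7) = 1.1429
Iteration 2:
  x_1 = (-8 - (4)·-0.2222 - (3)·2.4286 - (2)·1.1429) / (11) = -1.5166
  x_2 = (-1 - (-2)·-1.4545 - (2)·2.4286 - (3)·1.1429) / (9) = -1.3550
  x_3 = (11 - (-1)·-1.4545 - (-2)·-0.2222 - (-3)·1.1429) / (7) = 1.7900
  x_4 = (5 - (3)·-1.4545 - (1)·-0.2222 - (2)·2.4286) / (-7) = -0.6755

-1.5166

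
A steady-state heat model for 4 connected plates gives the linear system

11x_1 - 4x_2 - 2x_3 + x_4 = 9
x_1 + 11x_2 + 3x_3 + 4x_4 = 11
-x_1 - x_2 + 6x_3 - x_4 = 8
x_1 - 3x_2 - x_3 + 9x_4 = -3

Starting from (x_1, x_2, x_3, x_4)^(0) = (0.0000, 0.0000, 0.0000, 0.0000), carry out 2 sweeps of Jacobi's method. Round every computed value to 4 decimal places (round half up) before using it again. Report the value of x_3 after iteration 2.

Iteration 1:
  x_1 = (9 - (-4)·0.0000 - (-2)·0.0000 - (1)·0.0000) / (11) = 0.8182
  x_2 = (11 - (1)·0.0000 - (3)·0.0000 - (4)·0.0000) / (11) = 1.0000
  x_3 = (8 - (-1)·0.0000 - (-1)·0.0000 - (-1)·0.0000) / (6) = 1.3333
  x_4 = (-3 - (1)·0.0000 - (-3)·0.0000 - (-1)·0.0000) / (9) = -0.3333
Iteration 2:
  x_1 = (9 - (-4)·1.0000 - (-2)·1.3333 - (1)·-0.3333) / (11) = 1.4545
  x_2 = (11 - (1)·0.8182 - (3)·1.3333 - (4)·-0.3333) / (11) = 0.6832
  x_3 = (8 - (-1)·0.8182 - (-1)·1.0000 - (-1)·-0.3333) / (6) = 1.5808
  x_4 = (-3 - (1)·0.8182 - (-3)·1.0000 - (-1)·1.3333) / (9) = 0.0572

1.5808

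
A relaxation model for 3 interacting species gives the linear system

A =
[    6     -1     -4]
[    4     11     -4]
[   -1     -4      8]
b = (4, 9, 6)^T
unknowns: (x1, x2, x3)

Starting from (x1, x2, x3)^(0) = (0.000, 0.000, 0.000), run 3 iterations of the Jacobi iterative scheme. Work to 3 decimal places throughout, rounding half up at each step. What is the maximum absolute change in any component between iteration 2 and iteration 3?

0.333

Iteration 1:
  x1 = (4 - (-1)·0.000 - (-4)·0.000) / (6) = 0.667
  x2 = (9 - (4)·0.000 - (-4)·0.000) / (11) = 0.818
  x3 = (6 - (-1)·0.000 - (-4)·0.000) / (8) = 0.750
Iteration 2:
  x1 = (4 - (-1)·0.818 - (-4)·0.750) / (6) = 1.303
  x2 = (9 - (4)·0.667 - (-4)·0.750) / (11) = 0.848
  x3 = (6 - (-1)·0.667 - (-4)·0.818) / (8) = 1.242
Iteration 3:
  x1 = (4 - (-1)·0.848 - (-4)·1.242) / (6) = 1.636
  x2 = (9 - (4)·1.303 - (-4)·1.242) / (11) = 0.796
  x3 = (6 - (-1)·1.303 - (-4)·0.848) / (8) = 1.337
Change: (0.333, -0.052, 0.095) → max |·| = 0.333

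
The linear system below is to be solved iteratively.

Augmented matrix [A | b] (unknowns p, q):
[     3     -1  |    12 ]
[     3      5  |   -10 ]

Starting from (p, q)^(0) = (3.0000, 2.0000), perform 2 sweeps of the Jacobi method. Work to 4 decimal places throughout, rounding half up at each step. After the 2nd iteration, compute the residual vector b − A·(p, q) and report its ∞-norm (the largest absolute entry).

5.8001

Iteration 1:
  p = (12 - (-1)·2.0000) / (3) = 4.6667
  q = (-10 - (3)·3.0000) / (5) = -3.8000
Iteration 2:
  p = (12 - (-1)·-3.8000) / (3) = 2.7333
  q = (-10 - (3)·4.6667) / (5) = -4.8000
Residual b − A·x = (-0.9999, 5.8001); ∞-norm = 5.8001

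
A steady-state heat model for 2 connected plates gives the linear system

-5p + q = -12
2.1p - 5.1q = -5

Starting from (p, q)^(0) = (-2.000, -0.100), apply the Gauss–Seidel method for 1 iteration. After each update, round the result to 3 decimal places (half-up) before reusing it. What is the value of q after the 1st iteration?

Iteration 1:
  p = (-12 - (1)·-0.100) / (-5) = 2.380
  q = (-5 - (2.1)·2.380) / (-5.1) = 1.960

1.960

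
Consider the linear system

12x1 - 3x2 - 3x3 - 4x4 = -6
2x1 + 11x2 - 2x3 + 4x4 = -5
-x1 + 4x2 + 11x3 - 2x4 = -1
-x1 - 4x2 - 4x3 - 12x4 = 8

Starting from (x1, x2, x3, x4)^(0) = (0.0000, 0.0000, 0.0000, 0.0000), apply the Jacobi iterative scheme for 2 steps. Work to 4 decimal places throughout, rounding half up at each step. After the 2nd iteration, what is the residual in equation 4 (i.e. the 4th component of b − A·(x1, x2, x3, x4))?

0.9030

Iteration 1:
  x1 = (-6 - (-3)·0.0000 - (-3)·0.0000 - (-4)·0.0000) / (12) = -0.5000
  x2 = (-5 - (2)·0.0000 - (-2)·0.0000 - (4)·0.0000) / (11) = -0.4545
  x3 = (-1 - (-1)·0.0000 - (4)·0.0000 - (-2)·0.0000) / (11) = -0.0909
  x4 = (8 - (-1)·0.0000 - (-4)·0.0000 - (-4)·0.0000) / (-12) = -0.6667
Iteration 2:
  x1 = (-6 - (-3)·-0.4545 - (-3)·-0.0909 - (-4)·-0.6667) / (12) = -0.8586
  x2 = (-5 - (2)·-0.5000 - (-2)·-0.0909 - (4)·-0.6667) / (11) = -0.1377
  x3 = (-1 - (-1)·-0.5000 - (4)·-0.4545 - (-2)·-0.6667) / (11) = -0.0923
  x4 = (8 - (-1)·-0.5000 - (-4)·-0.4545 - (-4)·-0.0909) / (-12) = -0.4432
Residual b − A·x = (1.8404, -0.1799, -1.1789, 0.9030)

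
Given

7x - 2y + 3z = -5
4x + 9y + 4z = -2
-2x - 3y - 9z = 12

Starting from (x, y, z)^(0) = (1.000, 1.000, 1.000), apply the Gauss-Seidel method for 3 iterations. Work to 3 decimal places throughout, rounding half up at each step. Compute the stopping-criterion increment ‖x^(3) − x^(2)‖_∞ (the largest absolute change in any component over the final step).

Iteration 1:
  x = (-5 - (-2)·1.000 - (3)·1.000) / (7) = -0.857
  y = (-2 - (4)·-0.857 - (4)·1.000) / (9) = -0.286
  z = (12 - (-2)·-0.857 - (-3)·-0.286) / (-9) = -1.048
Iteration 2:
  x = (-5 - (-2)·-0.286 - (3)·-1.048) / (7) = -0.347
  y = (-2 - (4)·-0.347 - (4)·-1.048) / (9) = 0.398
  z = (12 - (-2)·-0.347 - (-3)·0.398) / (-9) = -1.389
Iteration 3:
  x = (-5 - (-2)·0.398 - (3)·-1.389) / (7) = -0.005
  y = (-2 - (4)·-0.005 - (4)·-1.389) / (9) = 0.397
  z = (12 - (-2)·-0.005 - (-3)·0.397) / (-9) = -1.465
Change: (0.342, -0.001, -0.076) → max |·| = 0.342

0.342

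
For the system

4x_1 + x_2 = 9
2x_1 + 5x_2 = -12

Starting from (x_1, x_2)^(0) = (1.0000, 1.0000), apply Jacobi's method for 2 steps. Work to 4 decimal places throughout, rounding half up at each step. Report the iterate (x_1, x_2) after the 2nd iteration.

Iteration 1:
  x_1 = (9 - (1)·1.0000) / (4) = 2.0000
  x_2 = (-12 - (2)·1.0000) / (5) = -2.8000
Iteration 2:
  x_1 = (9 - (1)·-2.8000) / (4) = 2.9500
  x_2 = (-12 - (2)·2.0000) / (5) = -3.2000

(2.9500, -3.2000)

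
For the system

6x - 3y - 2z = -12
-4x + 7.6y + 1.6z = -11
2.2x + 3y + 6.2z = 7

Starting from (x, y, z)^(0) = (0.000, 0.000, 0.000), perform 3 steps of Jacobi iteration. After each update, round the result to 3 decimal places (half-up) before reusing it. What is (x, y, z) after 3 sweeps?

(-2.523, -3.217, 3.287)

Iteration 1:
  x = (-12 - (-3)·0.000 - (-2)·0.000) / (6) = -2.000
  y = (-11 - (-4)·0.000 - (1.6)·0.000) / (7.6) = -1.447
  z = (7 - (2.2)·0.000 - (3)·0.000) / (6.2) = 1.129
Iteration 2:
  x = (-12 - (-3)·-1.447 - (-2)·1.129) / (6) = -2.347
  y = (-11 - (-4)·-2.000 - (1.6)·1.129) / (7.6) = -2.738
  z = (7 - (2.2)·-2.000 - (3)·-1.447) / (6.2) = 2.539
Iteration 3:
  x = (-12 - (-3)·-2.738 - (-2)·2.539) / (6) = -2.523
  y = (-11 - (-4)·-2.347 - (1.6)·2.539) / (7.6) = -3.217
  z = (7 - (2.2)·-2.347 - (3)·-2.738) / (6.2) = 3.287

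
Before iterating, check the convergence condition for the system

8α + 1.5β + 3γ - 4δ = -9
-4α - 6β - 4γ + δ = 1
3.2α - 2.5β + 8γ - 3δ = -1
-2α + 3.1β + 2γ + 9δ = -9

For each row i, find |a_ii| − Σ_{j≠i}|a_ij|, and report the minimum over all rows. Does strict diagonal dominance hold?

row 1: |8| − (1.5+3+4) = -0.5
row 2: |-6| − (4+4+1) = -3
row 3: |8| − (3.2+2.5+3) = -0.7
row 4: |9| − (2+3.1+2) = 1.9
minimum over rows = -3 → not strictly diagonally dominant

-3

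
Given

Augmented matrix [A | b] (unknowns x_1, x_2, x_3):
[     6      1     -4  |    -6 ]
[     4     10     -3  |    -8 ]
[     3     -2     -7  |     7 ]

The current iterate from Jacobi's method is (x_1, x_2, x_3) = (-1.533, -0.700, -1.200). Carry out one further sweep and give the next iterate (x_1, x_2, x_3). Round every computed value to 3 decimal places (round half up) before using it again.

One sweep:
  x_1 = (-6 - (1)·-0.700 - (-4)·-1.200) / (6) = -1.683
  x_2 = (-8 - (4)·-1.533 - (-3)·-1.200) / (10) = -0.547
  x_3 = (7 - (3)·-1.533 - (-2)·-0.700) / (-7) = -1.457

(-1.683, -0.547, -1.457)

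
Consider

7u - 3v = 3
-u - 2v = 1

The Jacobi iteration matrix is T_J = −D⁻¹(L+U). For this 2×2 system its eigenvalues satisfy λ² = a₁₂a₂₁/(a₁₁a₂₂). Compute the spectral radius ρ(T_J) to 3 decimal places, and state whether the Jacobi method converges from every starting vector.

a₁₂a₂₁/(a₁₁a₂₂) = (-3)·(-1) / ((7)·(-2)) = -0.214286
ρ = √|-0.214286| = √0.214286 = 0.463
ρ < 1, so Jacobi converges

0.463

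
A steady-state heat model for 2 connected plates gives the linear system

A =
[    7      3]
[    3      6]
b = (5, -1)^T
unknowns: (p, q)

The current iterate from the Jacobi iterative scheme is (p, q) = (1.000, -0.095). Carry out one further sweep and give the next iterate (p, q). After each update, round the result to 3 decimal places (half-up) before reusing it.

(0.755, -0.667)

One sweep:
  p = (5 - (3)·-0.095) / (7) = 0.755
  q = (-1 - (3)·1.000) / (6) = -0.667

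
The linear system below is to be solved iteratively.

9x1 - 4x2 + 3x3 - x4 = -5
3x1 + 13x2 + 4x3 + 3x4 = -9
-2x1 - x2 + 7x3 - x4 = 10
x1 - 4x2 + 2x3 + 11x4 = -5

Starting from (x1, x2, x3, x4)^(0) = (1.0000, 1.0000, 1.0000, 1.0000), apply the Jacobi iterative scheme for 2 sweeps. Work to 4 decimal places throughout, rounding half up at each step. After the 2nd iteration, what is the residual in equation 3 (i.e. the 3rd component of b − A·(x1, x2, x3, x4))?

-3.7988

Iteration 1:
  x1 = (-5 - (-4)·1.0000 - (3)·1.0000 - (-1)·1.0000) / (9) = -0.3333
  x2 = (-9 - (3)·1.0000 - (4)·1.0000 - (3)·1.0000) / (13) = -1.4615
  x3 = (10 - (-2)·1.0000 - (-1)·1.0000 - (-1)·1.0000) / (7) = 2.0000
  x4 = (-5 - (1)·1.0000 - (-4)·1.0000 - (2)·1.0000) / (11) = -0.3636
Iteration 2:
  x1 = (-5 - (-4)·-1.4615 - (3)·2.0000 - (-1)·-0.3636) / (9) = -1.9122
  x2 = (-9 - (3)·-0.3333 - (4)·2.0000 - (3)·-0.3636) / (13) = -1.1469
  x3 = (10 - (-2)·-0.3333 - (-1)·-1.4615 - (-1)·-0.3636) / (7) = 1.0726
  x4 = (-5 - (1)·-0.3333 - (-4)·-1.4615 - (2)·2.0000) / (11) = -1.3193
Residual b − A·x = (3.0851, 11.3138, -3.7988, 4.6917)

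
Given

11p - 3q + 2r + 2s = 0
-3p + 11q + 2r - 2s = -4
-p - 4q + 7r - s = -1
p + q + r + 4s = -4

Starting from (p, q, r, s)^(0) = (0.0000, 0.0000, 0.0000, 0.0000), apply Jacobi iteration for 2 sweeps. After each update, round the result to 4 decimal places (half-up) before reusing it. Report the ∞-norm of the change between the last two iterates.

0.3506

Iteration 1:
  p = (0 - (-3)·0.0000 - (2)·0.0000 - (2)·0.0000) / (11) = 0.0000
  q = (-4 - (-3)·0.0000 - (2)·0.0000 - (-2)·0.0000) / (11) = -0.3636
  r = (-1 - (-1)·0.0000 - (-4)·0.0000 - (-1)·0.0000) / (7) = -0.1429
  s = (-4 - (1)·0.0000 - (1)·0.0000 - (1)·0.0000) / (4) = -1.0000
Iteration 2:
  p = (0 - (-3)·-0.3636 - (2)·-0.1429 - (2)·-1.0000) / (11) = 0.1086
  q = (-4 - (-3)·0.0000 - (2)·-0.1429 - (-2)·-1.0000) / (11) = -0.5195
  r = (-1 - (-1)·0.0000 - (-4)·-0.3636 - (-1)·-1.0000) / (7) = -0.4935
  s = (-4 - (1)·0.0000 - (1)·-0.3636 - (1)·-0.1429) / (4) = -0.8734
Change: (0.1086, -0.1559, -0.3506, 0.1266) → max |·| = 0.3506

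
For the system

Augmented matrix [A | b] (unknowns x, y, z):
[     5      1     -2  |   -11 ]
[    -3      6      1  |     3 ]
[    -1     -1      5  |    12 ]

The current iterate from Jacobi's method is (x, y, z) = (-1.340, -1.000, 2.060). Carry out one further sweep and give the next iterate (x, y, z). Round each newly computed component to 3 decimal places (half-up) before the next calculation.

(-1.176, -0.513, 1.932)

One sweep:
  x = (-11 - (1)·-1.000 - (-2)·2.060) / (5) = -1.176
  y = (3 - (-3)·-1.340 - (1)·2.060) / (6) = -0.513
  z = (12 - (-1)·-1.340 - (-1)·-1.000) / (5) = 1.932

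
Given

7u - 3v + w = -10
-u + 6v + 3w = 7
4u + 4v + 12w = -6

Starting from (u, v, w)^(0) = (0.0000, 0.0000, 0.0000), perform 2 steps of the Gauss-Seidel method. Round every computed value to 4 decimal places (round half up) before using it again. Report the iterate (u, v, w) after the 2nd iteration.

Iteration 1:
  u = (-10 - (-3)·0.0000 - (1)·0.0000) / (7) = -1.4286
  v = (7 - (-1)·-1.4286 - (3)·0.0000) / (6) = 0.9286
  w = (-6 - (4)·-1.4286 - (4)·0.9286) / (12) = -0.3333
Iteration 2:
  u = (-10 - (-3)·0.9286 - (1)·-0.3333) / (7) = -0.9830
  v = (7 - (-1)·-0.9830 - (3)·-0.3333) / (6) = 1.1695
  w = (-6 - (4)·-0.9830 - (4)·1.1695) / (12) = -0.5622

(-0.9830, 1.1695, -0.5622)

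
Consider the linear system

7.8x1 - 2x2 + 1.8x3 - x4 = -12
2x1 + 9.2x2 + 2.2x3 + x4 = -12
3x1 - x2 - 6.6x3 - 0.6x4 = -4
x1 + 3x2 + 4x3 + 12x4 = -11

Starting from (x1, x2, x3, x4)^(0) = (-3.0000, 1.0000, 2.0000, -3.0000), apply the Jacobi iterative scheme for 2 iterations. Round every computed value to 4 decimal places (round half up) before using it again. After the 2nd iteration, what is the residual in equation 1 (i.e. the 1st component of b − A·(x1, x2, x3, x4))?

Iteration 1:
  x1 = (-12 - (-2)·1.0000 - (1.8)·2.0000 - (-1)·-3.0000) / (7.8) = -2.1282
  x2 = (-12 - (2)·-3.0000 - (2.2)·2.0000 - (1)·-3.0000) / (9.2) = -0.8043
  x3 = (-4 - (3)·-3.0000 - (-1)·1.0000 - (-0.6)·-3.0000) / (-6.6) = -0.6364
  x4 = (-11 - (1)·-3.0000 - (3)·1.0000 - (4)·2.0000) / (12) = -1.5833
Iteration 2:
  x1 = (-12 - (-2)·-0.8043 - (1.8)·-0.6364 - (-1)·-1.5833) / (7.8) = -1.8008
  x2 = (-12 - (2)·-2.1282 - (2.2)·-0.6364 - (1)·-1.5833) / (9.2) = -0.5174
  x3 = (-4 - (3)·-2.1282 - (-1)·-0.8043 - (-0.6)·-1.5833) / (-6.6) = -0.0955
  x4 = (-11 - (1)·-2.1282 - (3)·-0.8043 - (4)·-0.6364) / (12) = -0.3261
Residual b − A·x = (0.8572, -3.1021, 0.0590, -3.3518)

0.8572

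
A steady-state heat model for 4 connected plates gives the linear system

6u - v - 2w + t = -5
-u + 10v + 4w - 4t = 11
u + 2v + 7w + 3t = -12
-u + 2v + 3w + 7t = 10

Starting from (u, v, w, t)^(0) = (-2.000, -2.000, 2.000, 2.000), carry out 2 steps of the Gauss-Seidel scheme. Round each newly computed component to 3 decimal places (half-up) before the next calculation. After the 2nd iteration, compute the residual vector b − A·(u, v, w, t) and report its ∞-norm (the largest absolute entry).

Iteration 1:
  u = (-5 - (-1)·-2.000 - (-2)·2.000 - (1)·2.000) / (6) = -0.833
  v = (11 - (-1)·-0.833 - (4)·2.000 - (-4)·2.000) / (10) = 1.017
  w = (-12 - (1)·-0.833 - (2)·1.017 - (3)·2.000) / (7) = -2.743
  t = (10 - (-1)·-0.833 - (2)·1.017 - (3)·-2.743) / (7) = 2.195
Iteration 2:
  u = (-5 - (-1)·1.017 - (-2)·-2.743 - (1)·2.195) / (6) = -1.944
  v = (11 - (-1)·-1.944 - (4)·-2.743 - (-4)·2.195) / (10) = 2.881
  w = (-12 - (1)·-1.944 - (2)·2.881 - (3)·2.195) / (7) = -3.200
  t = (10 - (-1)·-1.944 - (2)·2.881 - (3)·-3.200) / (7) = 1.699
Residual b − A·x = (1.446, -0.158, 1.485, 0.001); ∞-norm = 1.485

1.485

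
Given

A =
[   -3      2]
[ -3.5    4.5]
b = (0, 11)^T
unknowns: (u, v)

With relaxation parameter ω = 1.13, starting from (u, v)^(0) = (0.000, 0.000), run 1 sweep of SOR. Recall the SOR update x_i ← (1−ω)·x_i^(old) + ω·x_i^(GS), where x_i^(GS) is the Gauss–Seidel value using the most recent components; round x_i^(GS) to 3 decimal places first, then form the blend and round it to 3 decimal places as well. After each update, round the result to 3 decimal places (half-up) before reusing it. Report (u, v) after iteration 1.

Iteration 1:
  u: GS value = (0 - (2)·0.000) / (-3) = 0.000;  u ← (1−ω)·0.000 + ω·0.000 = 0.000
  v: GS value = (11 - (-3.5)·0.000) / (4.5) = 2.444;  v ← (1−ω)·0.000 + ω·2.444 = 2.762

(0.000, 2.762)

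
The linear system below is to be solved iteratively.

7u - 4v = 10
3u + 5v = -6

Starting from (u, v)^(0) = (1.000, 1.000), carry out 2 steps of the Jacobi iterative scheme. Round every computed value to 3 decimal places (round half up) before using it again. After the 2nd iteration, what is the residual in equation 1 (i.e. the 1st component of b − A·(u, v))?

Iteration 1:
  u = (10 - (-4)·1.000) / (7) = 2.000
  v = (-6 - (3)·1.000) / (5) = -1.800
Iteration 2:
  u = (10 - (-4)·-1.800) / (7) = 0.400
  v = (-6 - (3)·2.000) / (5) = -2.400
Residual b − A·x = (-2.400, 4.800)

-2.400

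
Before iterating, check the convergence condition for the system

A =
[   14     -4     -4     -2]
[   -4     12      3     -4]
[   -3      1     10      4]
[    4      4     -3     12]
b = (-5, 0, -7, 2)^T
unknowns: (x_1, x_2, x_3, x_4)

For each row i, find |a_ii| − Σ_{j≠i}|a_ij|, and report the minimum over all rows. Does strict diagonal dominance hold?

1

row 1: |14| − (4+4+2) = 4
row 2: |12| − (4+3+4) = 1
row 3: |10| − (3+1+4) = 2
row 4: |12| − (4+4+3) = 1
minimum over rows = 1 → strictly diagonally dominant (convergence guaranteed)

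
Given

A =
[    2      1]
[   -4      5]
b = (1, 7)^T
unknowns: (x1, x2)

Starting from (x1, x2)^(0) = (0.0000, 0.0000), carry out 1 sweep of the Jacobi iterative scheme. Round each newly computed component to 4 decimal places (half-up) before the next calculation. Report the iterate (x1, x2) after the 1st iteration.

(0.5000, 1.4000)

Iteration 1:
  x1 = (1 - (1)·0.0000) / (2) = 0.5000
  x2 = (7 - (-4)·0.0000) / (5) = 1.4000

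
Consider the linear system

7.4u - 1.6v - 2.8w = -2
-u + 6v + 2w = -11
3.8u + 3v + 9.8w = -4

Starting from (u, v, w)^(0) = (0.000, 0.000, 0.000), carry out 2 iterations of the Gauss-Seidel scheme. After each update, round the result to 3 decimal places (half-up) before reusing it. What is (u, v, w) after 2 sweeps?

Iteration 1:
  u = (-2 - (-1.6)·0.000 - (-2.8)·0.000) / (7.4) = -0.270
  v = (-11 - (-1)·-0.270 - (2)·0.000) / (6) = -1.878
  w = (-4 - (3.8)·-0.270 - (3)·-1.878) / (9.8) = 0.271
Iteration 2:
  u = (-2 - (-1.6)·-1.878 - (-2.8)·0.271) / (7.4) = -0.574
  v = (-11 - (-1)·-0.574 - (2)·0.271) / (6) = -2.019
  w = (-4 - (3.8)·-0.574 - (3)·-2.019) / (9.8) = 0.432

(-0.574, -2.019, 0.432)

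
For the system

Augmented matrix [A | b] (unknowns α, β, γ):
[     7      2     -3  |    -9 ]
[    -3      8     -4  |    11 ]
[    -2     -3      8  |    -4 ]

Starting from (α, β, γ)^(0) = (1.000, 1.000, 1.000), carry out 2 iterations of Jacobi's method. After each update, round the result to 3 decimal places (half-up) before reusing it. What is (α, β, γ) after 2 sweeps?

Iteration 1:
  α = (-9 - (2)·1.000 - (-3)·1.000) / (7) = -1.143
  β = (11 - (-3)·1.000 - (-4)·1.000) / (8) = 2.250
  γ = (-4 - (-2)·1.000 - (-3)·1.000) / (8) = 0.125
Iteration 2:
  α = (-9 - (2)·2.250 - (-3)·0.125) / (7) = -1.875
  β = (11 - (-3)·-1.143 - (-4)·0.125) / (8) = 1.009
  γ = (-4 - (-2)·-1.143 - (-3)·2.250) / (8) = 0.058

(-1.875, 1.009, 0.058)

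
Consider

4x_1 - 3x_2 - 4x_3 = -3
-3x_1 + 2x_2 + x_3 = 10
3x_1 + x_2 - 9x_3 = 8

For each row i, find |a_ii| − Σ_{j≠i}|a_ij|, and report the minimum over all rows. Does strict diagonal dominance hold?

-3

row 1: |4| − (3+4) = -3
row 2: |2| − (3+1) = -2
row 3: |-9| − (3+1) = 5
minimum over rows = -3 → not strictly diagonally dominant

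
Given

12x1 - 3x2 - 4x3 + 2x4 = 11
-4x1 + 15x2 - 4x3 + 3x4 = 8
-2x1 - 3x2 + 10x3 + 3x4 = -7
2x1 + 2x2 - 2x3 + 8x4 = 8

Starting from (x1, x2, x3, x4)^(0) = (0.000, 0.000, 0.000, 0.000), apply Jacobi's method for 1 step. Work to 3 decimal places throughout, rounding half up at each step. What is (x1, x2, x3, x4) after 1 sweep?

Iteration 1:
  x1 = (11 - (-3)·0.000 - (-4)·0.000 - (2)·0.000) / (12) = 0.917
  x2 = (8 - (-4)·0.000 - (-4)·0.000 - (3)·0.000) / (15) = 0.533
  x3 = (-7 - (-2)·0.000 - (-3)·0.000 - (3)·0.000) / (10) = -0.700
  x4 = (8 - (2)·0.000 - (2)·0.000 - (-2)·0.000) / (8) = 1.000

(0.917, 0.533, -0.700, 1.000)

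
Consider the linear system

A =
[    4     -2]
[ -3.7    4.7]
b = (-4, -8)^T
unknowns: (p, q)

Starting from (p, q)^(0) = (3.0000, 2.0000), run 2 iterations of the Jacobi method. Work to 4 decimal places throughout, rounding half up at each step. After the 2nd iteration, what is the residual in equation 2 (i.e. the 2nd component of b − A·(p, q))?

-2.4799

Iteration 1:
  p = (-4 - (-2)·2.0000) / (4) = 0.0000
  q = (-8 - (-3.7)·3.0000) / (4.7) = 0.6596
Iteration 2:
  p = (-4 - (-2)·0.6596) / (4) = -0.6702
  q = (-8 - (-3.7)·0.0000) / (4.7) = -1.7021
Residual b − A·x = (-4.7234, -2.4799)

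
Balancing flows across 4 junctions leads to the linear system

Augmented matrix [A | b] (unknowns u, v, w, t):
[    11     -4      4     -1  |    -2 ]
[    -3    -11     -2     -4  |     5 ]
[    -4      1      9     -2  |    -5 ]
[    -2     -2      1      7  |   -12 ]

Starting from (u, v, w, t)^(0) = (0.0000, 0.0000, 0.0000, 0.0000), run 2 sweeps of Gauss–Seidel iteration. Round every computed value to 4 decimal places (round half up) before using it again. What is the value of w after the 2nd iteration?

Iteration 1:
  u = (-2 - (-4)·0.0000 - (4)·0.0000 - (-1)·0.0000) / (11) = -0.1818
  v = (5 - (-3)·-0.1818 - (-2)·0.0000 - (-4)·0.0000) / (-11) = -0.4050
  w = (-5 - (-4)·-0.1818 - (1)·-0.4050 - (-2)·0.0000) / (9) = -0.5914
  t = (-12 - (-2)·-0.1818 - (-2)·-0.4050 - (1)·-0.5914) / (7) = -1.7975
Iteration 2:
  u = (-2 - (-4)·-0.4050 - (4)·-0.5914 - (-1)·-1.7975) / (11) = -0.2774
  v = (5 - (-3)·-0.2774 - (-2)·-0.5914 - (-4)·-1.7975) / (-11) = 0.3823
  w = (-5 - (-4)·-0.2774 - (1)·0.3823 - (-2)·-1.7975) / (9) = -1.1208
  t = (-12 - (-2)·-0.2774 - (-2)·0.3823 - (1)·-1.1208) / (7) = -1.5242

-1.1208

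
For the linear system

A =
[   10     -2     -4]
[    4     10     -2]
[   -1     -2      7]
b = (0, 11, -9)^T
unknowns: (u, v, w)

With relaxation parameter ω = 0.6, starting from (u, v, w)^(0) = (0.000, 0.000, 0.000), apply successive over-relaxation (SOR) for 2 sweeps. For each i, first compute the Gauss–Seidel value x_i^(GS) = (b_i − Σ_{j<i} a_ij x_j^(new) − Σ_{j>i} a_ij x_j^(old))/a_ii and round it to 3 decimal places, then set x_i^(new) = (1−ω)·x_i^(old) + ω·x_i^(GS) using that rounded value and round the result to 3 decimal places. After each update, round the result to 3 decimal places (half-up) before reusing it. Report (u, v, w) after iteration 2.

(-0.079, 0.864, -0.893)

Iteration 1:
  u: GS value = (0 - (-2)·0.000 - (-4)·0.000) / (10) = 0.000;  u ← (1−ω)·0.000 + ω·0.000 = 0.000
  v: GS value = (11 - (4)·0.000 - (-2)·0.000) / (10) = 1.100;  v ← (1−ω)·0.000 + ω·1.100 = 0.660
  w: GS value = (-9 - (-1)·0.000 - (-2)·0.660) / (7) = -1.097;  w ← (1−ω)·0.000 + ω·-1.097 = -0.658
Iteration 2:
  u: GS value = (0 - (-2)·0.660 - (-4)·-0.658) / (10) = -0.131;  u ← (1−ω)·0.000 + ω·-0.131 = -0.079
  v: GS value = (11 - (4)·-0.079 - (-2)·-0.658) / (10) = 1.000;  v ← (1−ω)·0.660 + ω·1.000 = 0.864
  w: GS value = (-9 - (-1)·-0.079 - (-2)·0.864) / (7) = -1.050;  w ← (1−ω)·-0.658 + ω·-1.050 = -0.893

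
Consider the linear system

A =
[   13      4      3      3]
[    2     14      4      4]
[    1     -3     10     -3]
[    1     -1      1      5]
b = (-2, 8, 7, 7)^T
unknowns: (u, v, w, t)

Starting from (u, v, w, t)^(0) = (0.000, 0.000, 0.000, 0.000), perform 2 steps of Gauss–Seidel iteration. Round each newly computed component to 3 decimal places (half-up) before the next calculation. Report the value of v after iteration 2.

0.047

Iteration 1:
  u = (-2 - (4)·0.000 - (3)·0.000 - (3)·0.000) / (13) = -0.154
  v = (8 - (2)·-0.154 - (4)·0.000 - (4)·0.000) / (14) = 0.593
  w = (7 - (1)·-0.154 - (-3)·0.593 - (-3)·0.000) / (10) = 0.893
  t = (7 - (1)·-0.154 - (-1)·0.593 - (1)·0.893) / (5) = 1.371
Iteration 2:
  u = (-2 - (4)·0.593 - (3)·0.893 - (3)·1.371) / (13) = -0.859
  v = (8 - (2)·-0.859 - (4)·0.893 - (4)·1.371) / (14) = 0.047
  w = (7 - (1)·-0.859 - (-3)·0.047 - (-3)·1.371) / (10) = 1.211
  t = (7 - (1)·-0.859 - (-1)·0.047 - (1)·1.211) / (5) = 1.339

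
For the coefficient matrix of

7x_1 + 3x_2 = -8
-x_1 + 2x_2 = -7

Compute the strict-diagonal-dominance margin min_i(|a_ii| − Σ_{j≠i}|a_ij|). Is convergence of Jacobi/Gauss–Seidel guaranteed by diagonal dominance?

1

row 1: |7| − (3) = 4
row 2: |2| − (1) = 1
minimum over rows = 1 → strictly diagonally dominant (convergence guaranteed)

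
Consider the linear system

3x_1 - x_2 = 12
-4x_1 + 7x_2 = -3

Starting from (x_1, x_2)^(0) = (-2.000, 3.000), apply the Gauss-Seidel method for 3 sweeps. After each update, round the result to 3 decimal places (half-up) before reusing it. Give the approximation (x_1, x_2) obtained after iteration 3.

Iteration 1:
  x_1 = (12 - (-1)·3.000) / (3) = 5.000
  x_2 = (-3 - (-4)·5.000) / (7) = 2.429
Iteration 2:
  x_1 = (12 - (-1)·2.429) / (3) = 4.810
  x_2 = (-3 - (-4)·4.810) / (7) = 2.320
Iteration 3:
  x_1 = (12 - (-1)·2.320) / (3) = 4.773
  x_2 = (-3 - (-4)·4.773) / (7) = 2.299

(4.773, 2.299)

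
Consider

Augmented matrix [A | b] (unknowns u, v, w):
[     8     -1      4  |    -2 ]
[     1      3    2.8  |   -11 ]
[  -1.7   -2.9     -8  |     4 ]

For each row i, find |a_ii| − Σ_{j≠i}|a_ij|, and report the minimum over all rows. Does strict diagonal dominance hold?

-0.8

row 1: |8| − (1+4) = 3
row 2: |3| − (1+2.8) = -0.8
row 3: |-8| − (1.7+2.9) = 3.4
minimum over rows = -0.8 → not strictly diagonally dominant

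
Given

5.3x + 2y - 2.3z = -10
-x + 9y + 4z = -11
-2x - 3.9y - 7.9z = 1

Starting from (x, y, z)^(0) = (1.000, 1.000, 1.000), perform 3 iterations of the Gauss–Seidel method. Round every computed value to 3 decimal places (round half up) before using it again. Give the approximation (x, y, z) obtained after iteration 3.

Iteration 1:
  x = (-10 - (2)·1.000 - (-2.3)·1.000) / (5.3) = -1.830
  y = (-11 - (-1)·-1.830 - (4)·1.000) / (9) = -1.870
  z = (1 - (-2)·-1.830 - (-3.9)·-1.870) / (-7.9) = 1.260
Iteration 2:
  x = (-10 - (2)·-1.870 - (-2.3)·1.260) / (5.3) = -0.634
  y = (-11 - (-1)·-0.634 - (4)·1.260) / (9) = -1.853
  z = (1 - (-2)·-0.634 - (-3.9)·-1.853) / (-7.9) = 0.949
Iteration 3:
  x = (-10 - (2)·-1.853 - (-2.3)·0.949) / (5.3) = -0.776
  y = (-11 - (-1)·-0.776 - (4)·0.949) / (9) = -1.730
  z = (1 - (-2)·-0.776 - (-3.9)·-1.730) / (-7.9) = 0.924

(-0.776, -1.730, 0.924)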